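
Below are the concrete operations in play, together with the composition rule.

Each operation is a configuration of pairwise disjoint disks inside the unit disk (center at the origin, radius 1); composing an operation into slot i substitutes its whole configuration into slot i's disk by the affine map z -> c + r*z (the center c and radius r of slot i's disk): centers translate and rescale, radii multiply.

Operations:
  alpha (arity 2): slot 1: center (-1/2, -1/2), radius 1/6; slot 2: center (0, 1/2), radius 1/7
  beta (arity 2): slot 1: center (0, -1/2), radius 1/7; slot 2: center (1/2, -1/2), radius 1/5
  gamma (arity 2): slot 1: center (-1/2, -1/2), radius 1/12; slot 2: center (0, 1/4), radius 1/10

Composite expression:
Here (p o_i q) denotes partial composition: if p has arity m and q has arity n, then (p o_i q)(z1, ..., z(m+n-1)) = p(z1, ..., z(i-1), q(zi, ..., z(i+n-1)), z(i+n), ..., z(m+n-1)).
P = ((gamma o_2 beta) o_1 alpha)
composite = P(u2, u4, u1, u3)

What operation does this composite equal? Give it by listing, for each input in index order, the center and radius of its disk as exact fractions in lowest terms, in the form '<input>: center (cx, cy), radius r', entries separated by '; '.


u1: center (0, 1/5), radius 1/70; u2: center (-13/24, -13/24), radius 1/72; u3: center (1/20, 1/5), radius 1/50; u4: center (-1/2, -11/24), radius 1/84

Affine substitution under gamma: radii multiply and u-centers shift.
tracing u2 down its 2-map path: center (-13/24, -13/24), radius 1/72
tracing u4 down its 2-map path: center (-1/2, -11/24), radius 1/84
tracing u1 down its 2-map path: center (0, 1/5), radius 1/70
tracing u3 down its 2-map path: center (1/20, 1/5), radius 1/50


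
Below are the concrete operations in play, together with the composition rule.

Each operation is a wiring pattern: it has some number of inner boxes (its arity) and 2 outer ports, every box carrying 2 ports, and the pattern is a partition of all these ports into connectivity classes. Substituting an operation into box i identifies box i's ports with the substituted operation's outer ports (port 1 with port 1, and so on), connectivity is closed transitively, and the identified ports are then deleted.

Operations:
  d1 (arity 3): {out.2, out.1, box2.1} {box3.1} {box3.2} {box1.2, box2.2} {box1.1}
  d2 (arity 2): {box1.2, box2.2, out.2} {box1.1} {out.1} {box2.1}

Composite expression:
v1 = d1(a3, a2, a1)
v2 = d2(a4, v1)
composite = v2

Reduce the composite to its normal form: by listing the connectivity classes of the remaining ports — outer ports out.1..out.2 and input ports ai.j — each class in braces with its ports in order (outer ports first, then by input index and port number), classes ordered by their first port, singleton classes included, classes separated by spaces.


{out.1} {out.2, a2.1, a4.2} {a1.1} {a1.2} {a2.2, a3.2} {a3.1} {a4.1}


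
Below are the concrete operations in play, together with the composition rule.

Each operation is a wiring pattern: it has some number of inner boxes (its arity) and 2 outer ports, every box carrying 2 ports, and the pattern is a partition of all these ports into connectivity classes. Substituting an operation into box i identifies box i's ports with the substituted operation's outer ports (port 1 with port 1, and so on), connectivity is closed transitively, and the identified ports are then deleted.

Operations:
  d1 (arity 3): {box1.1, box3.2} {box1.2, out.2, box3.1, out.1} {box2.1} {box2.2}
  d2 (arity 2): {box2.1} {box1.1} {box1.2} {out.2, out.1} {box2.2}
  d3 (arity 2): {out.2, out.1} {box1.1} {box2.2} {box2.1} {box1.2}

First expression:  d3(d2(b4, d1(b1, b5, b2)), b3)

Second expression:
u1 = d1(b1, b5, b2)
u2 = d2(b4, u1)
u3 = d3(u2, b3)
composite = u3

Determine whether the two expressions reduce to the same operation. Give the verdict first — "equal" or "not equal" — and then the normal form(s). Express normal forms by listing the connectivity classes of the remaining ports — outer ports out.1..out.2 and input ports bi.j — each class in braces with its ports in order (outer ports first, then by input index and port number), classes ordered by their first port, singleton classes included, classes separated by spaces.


equal: each reduces to {out.1, out.2} {b1.1, b2.2} {b1.2, b2.1} {b3.1} {b3.2} {b4.1} {b4.2} {b5.1} {b5.2}

Normal form of the first expression: {out.1, out.2} {b1.1, b2.2} {b1.2, b2.1} {b3.1} {b3.2} {b4.1} {b4.2} {b5.1} {b5.2}
Normal form of the second expression: {out.1, out.2} {b1.1, b2.2} {b1.2, b2.1} {b3.1} {b3.2} {b4.1} {b4.2} {b5.1} {b5.2}
One common form — equal.


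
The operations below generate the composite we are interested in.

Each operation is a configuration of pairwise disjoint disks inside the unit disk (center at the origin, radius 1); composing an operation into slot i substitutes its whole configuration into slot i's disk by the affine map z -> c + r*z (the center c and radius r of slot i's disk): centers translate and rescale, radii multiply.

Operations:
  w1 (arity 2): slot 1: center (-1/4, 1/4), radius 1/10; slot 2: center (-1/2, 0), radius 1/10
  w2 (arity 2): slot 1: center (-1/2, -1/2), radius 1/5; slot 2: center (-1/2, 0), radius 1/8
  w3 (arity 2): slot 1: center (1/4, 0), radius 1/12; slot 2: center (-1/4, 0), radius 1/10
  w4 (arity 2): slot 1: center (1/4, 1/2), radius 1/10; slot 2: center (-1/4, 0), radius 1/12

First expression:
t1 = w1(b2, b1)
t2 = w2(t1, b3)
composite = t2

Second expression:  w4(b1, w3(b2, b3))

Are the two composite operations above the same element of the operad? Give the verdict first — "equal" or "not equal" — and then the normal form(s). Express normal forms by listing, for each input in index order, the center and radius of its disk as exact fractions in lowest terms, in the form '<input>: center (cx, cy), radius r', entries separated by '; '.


not equal: they reduce to b1: center (-3/5, -1/2), radius 1/50; b2: center (-11/20, -9/20), radius 1/50; b3: center (-1/2, 0), radius 1/8 and b1: center (1/4, 1/2), radius 1/10; b2: center (-11/48, 0), radius 1/144; b3: center (-13/48, 0), radius 1/120

In normal form, the first expression is b1: center (-3/5, -1/2), radius 1/50; b2: center (-11/20, -9/20), radius 1/50; b3: center (-1/2, 0), radius 1/8
In normal form, the second expression is b1: center (1/4, 1/2), radius 1/10; b2: center (-11/48, 0), radius 1/144; b3: center (-13/48, 0), radius 1/120
The normal forms differ: not equal.


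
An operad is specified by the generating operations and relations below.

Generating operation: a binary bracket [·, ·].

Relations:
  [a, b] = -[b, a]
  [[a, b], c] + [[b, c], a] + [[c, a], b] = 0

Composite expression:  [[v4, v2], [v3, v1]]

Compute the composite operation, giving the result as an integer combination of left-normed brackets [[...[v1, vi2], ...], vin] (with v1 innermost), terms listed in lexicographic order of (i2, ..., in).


-[[[v1, v3], v2], v4] + [[[v1, v3], v4], v2]


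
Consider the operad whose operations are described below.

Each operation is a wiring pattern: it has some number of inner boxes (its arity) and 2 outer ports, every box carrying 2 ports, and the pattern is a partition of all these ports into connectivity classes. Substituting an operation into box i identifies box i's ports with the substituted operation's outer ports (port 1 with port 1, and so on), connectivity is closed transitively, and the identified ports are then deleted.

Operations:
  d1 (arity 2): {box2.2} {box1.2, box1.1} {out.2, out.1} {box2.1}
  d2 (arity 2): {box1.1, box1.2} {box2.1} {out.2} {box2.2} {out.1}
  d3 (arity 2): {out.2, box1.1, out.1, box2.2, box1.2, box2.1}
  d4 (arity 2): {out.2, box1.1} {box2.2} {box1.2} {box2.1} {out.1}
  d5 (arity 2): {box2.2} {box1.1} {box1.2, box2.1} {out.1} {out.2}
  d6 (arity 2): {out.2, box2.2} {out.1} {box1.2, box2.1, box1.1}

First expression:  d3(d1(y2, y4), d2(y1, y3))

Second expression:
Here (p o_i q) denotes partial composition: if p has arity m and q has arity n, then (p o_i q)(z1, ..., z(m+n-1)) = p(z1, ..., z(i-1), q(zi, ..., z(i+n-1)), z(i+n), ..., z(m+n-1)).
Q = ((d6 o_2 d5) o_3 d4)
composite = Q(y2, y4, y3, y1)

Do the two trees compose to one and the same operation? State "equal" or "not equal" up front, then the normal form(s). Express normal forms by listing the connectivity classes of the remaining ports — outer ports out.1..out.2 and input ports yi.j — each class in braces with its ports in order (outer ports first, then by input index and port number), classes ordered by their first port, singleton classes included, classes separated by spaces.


not equal; first: {out.1, out.2} {y1.1, y1.2} {y2.1, y2.2} {y3.1} {y3.2} {y4.1} {y4.2}; second: {out.1} {out.2} {y1.1} {y1.2} {y2.1, y2.2} {y3.1} {y3.2} {y4.1} {y4.2}

Reducing the first expression gives {out.1, out.2} {y1.1, y1.2} {y2.1, y2.2} {y3.1} {y3.2} {y4.1} {y4.2}
Reducing the second expression gives {out.1} {out.2} {y1.1} {y1.2} {y2.1, y2.2} {y3.1} {y3.2} {y4.1} {y4.2}
Distinct normal forms: not equal.


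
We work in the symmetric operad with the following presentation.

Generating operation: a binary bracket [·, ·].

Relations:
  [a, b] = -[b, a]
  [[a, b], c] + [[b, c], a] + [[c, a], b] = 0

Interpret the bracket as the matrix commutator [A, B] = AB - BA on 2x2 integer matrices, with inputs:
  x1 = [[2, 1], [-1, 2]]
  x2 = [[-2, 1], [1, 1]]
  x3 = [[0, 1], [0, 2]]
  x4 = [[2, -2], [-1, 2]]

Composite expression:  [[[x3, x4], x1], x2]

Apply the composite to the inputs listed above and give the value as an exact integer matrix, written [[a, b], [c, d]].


[[0, -10], [10, 0]]

[x3, x4] = [[-1, 4], [-2, 1]]
[[x3, x4], x1] = [[-2, -2], [-2, 2]]
[[[x3, x4], x1], x2] = [[0, -10], [10, 0]]


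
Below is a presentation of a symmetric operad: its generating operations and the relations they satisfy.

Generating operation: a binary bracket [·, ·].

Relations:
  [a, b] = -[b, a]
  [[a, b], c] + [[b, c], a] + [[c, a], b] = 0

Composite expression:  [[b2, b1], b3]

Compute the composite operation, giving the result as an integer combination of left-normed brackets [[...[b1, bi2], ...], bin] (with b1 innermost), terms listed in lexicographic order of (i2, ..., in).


-[[b1, b2], b3]


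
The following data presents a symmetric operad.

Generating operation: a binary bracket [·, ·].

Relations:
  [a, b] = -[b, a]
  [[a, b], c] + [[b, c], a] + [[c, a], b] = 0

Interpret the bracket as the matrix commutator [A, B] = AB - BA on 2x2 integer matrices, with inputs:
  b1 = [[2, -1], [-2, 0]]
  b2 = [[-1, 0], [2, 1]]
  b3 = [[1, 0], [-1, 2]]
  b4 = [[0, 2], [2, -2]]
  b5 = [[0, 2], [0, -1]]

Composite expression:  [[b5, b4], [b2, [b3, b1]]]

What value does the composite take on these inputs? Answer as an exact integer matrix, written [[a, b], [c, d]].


[[20, -24], [104, -20]]

[b5, b4] = [[4, -2], [-2, -4]]
[b3, b1] = [[-1, 1], [-4, 1]]
[b2, [b3, b1]] = [[-2, -2], [-12, 2]]
[[b5, b4], [b2, [b3, b1]]] = [[20, -24], [104, -20]]


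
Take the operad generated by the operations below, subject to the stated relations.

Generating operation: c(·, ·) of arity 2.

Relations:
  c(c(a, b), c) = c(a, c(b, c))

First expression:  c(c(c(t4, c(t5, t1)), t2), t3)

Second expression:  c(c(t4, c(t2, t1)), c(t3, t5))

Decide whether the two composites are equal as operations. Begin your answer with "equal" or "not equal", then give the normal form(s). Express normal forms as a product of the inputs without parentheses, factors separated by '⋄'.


The first expression, normalized: t4 ⋄ t5 ⋄ t1 ⋄ t2 ⋄ t3
The second expression, normalized: t4 ⋄ t2 ⋄ t1 ⋄ t3 ⋄ t5
They disagree, so not equal.

not equal; first: t4 ⋄ t5 ⋄ t1 ⋄ t2 ⋄ t3; second: t4 ⋄ t2 ⋄ t1 ⋄ t3 ⋄ t5


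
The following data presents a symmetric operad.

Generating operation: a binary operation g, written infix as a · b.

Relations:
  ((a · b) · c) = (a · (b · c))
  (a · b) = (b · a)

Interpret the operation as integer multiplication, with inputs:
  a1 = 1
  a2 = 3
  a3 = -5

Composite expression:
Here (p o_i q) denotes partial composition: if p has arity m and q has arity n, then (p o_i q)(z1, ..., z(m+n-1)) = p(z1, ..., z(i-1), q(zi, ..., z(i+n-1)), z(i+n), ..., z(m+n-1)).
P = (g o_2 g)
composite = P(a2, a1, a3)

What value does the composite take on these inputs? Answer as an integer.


-15

(a1 · a3) = -5
(a2 · (a1 · a3)) = -15


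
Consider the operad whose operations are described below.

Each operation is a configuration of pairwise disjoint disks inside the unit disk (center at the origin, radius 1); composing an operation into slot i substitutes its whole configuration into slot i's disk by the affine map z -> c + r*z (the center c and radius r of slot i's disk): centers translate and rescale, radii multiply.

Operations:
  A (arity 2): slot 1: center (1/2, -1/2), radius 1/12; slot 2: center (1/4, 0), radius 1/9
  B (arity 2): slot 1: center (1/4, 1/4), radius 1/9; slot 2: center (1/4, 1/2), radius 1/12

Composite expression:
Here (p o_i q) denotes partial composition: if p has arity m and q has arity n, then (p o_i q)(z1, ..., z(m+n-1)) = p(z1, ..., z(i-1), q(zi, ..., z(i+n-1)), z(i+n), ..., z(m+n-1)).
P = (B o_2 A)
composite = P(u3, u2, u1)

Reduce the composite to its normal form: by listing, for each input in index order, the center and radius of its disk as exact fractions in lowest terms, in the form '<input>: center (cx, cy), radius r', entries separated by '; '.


u1: center (13/48, 1/2), radius 1/108; u2: center (7/24, 11/24), radius 1/144; u3: center (1/4, 1/4), radius 1/9

Nesting under B composes maps z -> c + r*z down each u-path.
tracing u3 down its 1-map path: center (1/4, 1/4), radius 1/9
tracing u2 down its 2-map path: center (7/24, 11/24), radius 1/144
tracing u1 down its 2-map path: center (13/48, 1/2), radius 1/108


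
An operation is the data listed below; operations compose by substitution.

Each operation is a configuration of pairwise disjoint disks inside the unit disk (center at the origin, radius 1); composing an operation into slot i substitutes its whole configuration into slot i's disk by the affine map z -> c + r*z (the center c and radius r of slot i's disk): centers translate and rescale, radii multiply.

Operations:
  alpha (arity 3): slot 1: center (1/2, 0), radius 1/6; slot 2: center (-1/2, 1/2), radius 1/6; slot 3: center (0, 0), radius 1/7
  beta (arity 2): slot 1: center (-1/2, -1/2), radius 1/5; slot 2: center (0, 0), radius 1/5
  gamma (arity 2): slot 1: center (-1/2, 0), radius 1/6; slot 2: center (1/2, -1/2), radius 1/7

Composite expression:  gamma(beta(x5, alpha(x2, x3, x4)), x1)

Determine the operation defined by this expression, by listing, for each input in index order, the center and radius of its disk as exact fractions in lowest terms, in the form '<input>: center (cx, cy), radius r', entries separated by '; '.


x1: center (1/2, -1/2), radius 1/7; x2: center (-29/60, 0), radius 1/180; x3: center (-31/60, 1/60), radius 1/180; x4: center (-1/2, 0), radius 1/210; x5: center (-7/12, -1/12), radius 1/30

Each x-disk chains the slot maps above it in gamma; radii multiply.
x5: after 2 affine steps, its disk has center (-7/12, -1/12), radius 1/30
x2: after 3 affine steps, its disk has center (-29/60, 0), radius 1/180
x3: after 3 affine steps, its disk has center (-31/60, 1/60), radius 1/180
x4: after 3 affine steps, its disk has center (-1/2, 0), radius 1/210
x1: after 1 affine step, its disk has center (1/2, -1/2), radius 1/7


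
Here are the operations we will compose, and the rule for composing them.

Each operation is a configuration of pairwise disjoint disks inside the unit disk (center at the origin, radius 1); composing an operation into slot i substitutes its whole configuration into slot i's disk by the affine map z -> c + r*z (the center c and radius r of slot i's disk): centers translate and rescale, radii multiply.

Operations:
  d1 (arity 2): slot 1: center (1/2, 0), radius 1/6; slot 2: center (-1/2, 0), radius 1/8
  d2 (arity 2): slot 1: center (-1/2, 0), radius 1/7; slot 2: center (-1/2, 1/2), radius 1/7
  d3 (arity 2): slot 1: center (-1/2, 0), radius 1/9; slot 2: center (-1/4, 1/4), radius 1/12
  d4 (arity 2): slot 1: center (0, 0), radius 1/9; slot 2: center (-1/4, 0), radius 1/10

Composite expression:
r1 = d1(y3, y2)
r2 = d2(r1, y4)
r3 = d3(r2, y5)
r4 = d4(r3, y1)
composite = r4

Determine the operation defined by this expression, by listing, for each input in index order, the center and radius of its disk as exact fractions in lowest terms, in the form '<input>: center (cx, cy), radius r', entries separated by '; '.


Follow each y-input down from d4: c' goes to c + r*c', radius to r*r'.
y3 passes through 4 substitutions, ending at center (-23/378, 0), radius 1/3402
y2 passes through 4 substitutions, ending at center (-71/1134, 0), radius 1/4536
y4 passes through 3 substitutions, ending at center (-5/81, 1/162), radius 1/567
y5 passes through 2 substitutions, ending at center (-1/36, 1/36), radius 1/108
y1 passes through 1 substitution, ending at center (-1/4, 0), radius 1/10

y1: center (-1/4, 0), radius 1/10; y2: center (-71/1134, 0), radius 1/4536; y3: center (-23/378, 0), radius 1/3402; y4: center (-5/81, 1/162), radius 1/567; y5: center (-1/36, 1/36), radius 1/108


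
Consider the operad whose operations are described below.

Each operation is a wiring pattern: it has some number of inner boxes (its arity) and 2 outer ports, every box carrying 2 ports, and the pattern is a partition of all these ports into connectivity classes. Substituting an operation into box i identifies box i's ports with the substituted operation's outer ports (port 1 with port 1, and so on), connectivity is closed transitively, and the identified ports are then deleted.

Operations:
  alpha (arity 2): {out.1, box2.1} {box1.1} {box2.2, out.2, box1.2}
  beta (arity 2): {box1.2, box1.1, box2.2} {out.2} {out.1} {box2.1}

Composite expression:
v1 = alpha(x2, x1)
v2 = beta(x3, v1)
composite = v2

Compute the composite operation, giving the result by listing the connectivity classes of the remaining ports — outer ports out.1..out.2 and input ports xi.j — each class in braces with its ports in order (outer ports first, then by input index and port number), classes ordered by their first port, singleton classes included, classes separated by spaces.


{out.1} {out.2} {x1.1} {x1.2, x2.2, x3.1, x3.2} {x2.1}

Treat the ports identified at beta as solder joints: merge, then drop.
alpha over (x2, x1) gives {out.1, x1.1} {out.2, x1.2, x2.2} {x2.1}, out.j being that stage's outer ports
beta over (x3, x2, x1) gives {out.1} {out.2} {x1.1} {x1.2, x2.2, x3.1, x3.2} {x2.1}, out.j being that stage's outer ports


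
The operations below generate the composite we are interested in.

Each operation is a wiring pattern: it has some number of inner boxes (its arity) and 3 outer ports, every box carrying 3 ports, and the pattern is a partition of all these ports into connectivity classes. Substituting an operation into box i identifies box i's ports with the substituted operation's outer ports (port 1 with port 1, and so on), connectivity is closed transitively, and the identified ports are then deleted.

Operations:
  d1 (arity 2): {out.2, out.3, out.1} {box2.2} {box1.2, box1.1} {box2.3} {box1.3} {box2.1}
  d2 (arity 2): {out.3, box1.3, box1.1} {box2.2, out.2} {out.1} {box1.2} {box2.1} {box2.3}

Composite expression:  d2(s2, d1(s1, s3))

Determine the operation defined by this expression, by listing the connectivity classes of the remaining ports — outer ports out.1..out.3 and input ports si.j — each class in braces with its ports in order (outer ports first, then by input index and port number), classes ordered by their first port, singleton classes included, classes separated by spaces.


{out.1} {out.2} {out.3, s2.1, s2.3} {s1.1, s1.2} {s1.3} {s2.2} {s3.1} {s3.2} {s3.3}


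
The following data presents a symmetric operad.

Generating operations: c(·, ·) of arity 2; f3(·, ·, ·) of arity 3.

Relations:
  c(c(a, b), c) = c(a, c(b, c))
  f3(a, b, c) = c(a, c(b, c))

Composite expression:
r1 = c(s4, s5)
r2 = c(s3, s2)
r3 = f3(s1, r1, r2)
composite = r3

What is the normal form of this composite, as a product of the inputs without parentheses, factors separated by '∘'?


s1 ∘ s4 ∘ s5 ∘ s3 ∘ s2

Every regrouping of f3 is equal, so read the s-inputs in written order.
c(s4, s5) unparenthesizes to s4 ∘ s5
c(s3, s2) unparenthesizes to s3 ∘ s2
f3(s1, c(s4, s5), c(s3, s2)) unparenthesizes to s1 ∘ s4 ∘ s5 ∘ s3 ∘ s2


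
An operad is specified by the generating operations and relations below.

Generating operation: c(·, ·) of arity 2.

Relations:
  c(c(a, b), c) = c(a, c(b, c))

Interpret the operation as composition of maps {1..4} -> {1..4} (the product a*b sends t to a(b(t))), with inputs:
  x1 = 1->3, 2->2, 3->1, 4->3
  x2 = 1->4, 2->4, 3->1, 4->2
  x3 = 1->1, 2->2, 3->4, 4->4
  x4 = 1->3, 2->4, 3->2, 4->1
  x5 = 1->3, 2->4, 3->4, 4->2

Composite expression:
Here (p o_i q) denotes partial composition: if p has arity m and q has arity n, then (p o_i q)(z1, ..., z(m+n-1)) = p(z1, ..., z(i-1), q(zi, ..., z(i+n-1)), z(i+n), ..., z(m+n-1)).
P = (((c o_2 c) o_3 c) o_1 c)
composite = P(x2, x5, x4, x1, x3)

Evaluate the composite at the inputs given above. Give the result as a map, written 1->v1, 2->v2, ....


c(x2, x5) = 1->1, 2->2, 3->2, 4->4
c(x1, x3) = 1->3, 2->2, 3->3, 4->3
c(x4, c(x1, x3)) = 1->2, 2->4, 3->2, 4->2
c(c(x2, x5), c(x4, c(x1, x3))) = 1->2, 2->4, 3->2, 4->2

1->2, 2->4, 3->2, 4->2


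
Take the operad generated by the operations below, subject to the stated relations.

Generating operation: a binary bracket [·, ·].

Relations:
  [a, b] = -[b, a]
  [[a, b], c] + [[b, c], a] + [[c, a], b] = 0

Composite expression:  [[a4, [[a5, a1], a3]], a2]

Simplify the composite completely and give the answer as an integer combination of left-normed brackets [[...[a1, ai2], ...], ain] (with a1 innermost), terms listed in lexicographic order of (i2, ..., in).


[[[[a1, a5], a3], a4], a2]

Antisymmetry and Jacobi reduce to a1-anchored left-normed brackets.
Composite bracket: [[a4, [[a5, a1], a3]], a2]
Expanding via [a, b] = ab - ba: 16 signed words (2^4 = 16).
The a1-initial words carry the normal form:
  from a1a5a3a4a2, sign +1: term +[[[[a1, a5], a3], a4], a2]


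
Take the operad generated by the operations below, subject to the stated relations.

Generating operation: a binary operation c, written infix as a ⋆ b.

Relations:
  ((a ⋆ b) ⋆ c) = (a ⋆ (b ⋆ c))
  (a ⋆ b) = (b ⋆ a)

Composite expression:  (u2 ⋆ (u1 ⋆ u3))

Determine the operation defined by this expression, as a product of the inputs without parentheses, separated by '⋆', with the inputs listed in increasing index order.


u1 ⋆ u2 ⋆ u3

Any arrangement under c is one operation, so sort the u-inputs.
(u1 ⋆ u3) reduces to u1 ⋆ u3
(u2 ⋆ (u1 ⋆ u3)) reduces to u2 ⋆ u1 ⋆ u3
the factors in increasing index order: u1 ⋆ u2 ⋆ u3


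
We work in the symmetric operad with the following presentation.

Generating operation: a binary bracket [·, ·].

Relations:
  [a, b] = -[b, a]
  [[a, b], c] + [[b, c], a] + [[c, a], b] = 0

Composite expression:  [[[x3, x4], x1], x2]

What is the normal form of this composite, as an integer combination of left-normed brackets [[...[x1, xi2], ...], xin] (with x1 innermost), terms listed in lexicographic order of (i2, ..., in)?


-[[[x1, x3], x4], x2] + [[[x1, x4], x3], x2]

Expand each bracket as ab - ba; the x1-initial words give the coefficients.
Composite bracket: [[[x3, x4], x1], x2]
Expanding via [a, b] = ab - ba: 8 signed words (2^3 = 8).
Only words starting with x1 matter:
  word x1x3x4x2 has sign -1, contributing -[[[x1, x3], x4], x2]
  word x1x4x3x2 has sign +1, contributing +[[[x1, x4], x3], x2]


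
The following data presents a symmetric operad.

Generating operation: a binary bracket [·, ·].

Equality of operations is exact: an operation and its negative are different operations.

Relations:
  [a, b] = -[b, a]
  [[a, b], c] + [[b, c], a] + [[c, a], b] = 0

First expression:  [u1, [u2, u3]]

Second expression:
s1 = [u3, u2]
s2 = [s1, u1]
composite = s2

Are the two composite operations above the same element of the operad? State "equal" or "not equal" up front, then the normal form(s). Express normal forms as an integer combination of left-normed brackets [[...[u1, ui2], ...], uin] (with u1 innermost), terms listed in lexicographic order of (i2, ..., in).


The first expression, normalized: [[u1, u2], u3] - [[u1, u3], u2]
The second expression, normalized: [[u1, u2], u3] - [[u1, u3], u2]
Same normal form: equal.

equal: each reduces to [[u1, u2], u3] - [[u1, u3], u2]


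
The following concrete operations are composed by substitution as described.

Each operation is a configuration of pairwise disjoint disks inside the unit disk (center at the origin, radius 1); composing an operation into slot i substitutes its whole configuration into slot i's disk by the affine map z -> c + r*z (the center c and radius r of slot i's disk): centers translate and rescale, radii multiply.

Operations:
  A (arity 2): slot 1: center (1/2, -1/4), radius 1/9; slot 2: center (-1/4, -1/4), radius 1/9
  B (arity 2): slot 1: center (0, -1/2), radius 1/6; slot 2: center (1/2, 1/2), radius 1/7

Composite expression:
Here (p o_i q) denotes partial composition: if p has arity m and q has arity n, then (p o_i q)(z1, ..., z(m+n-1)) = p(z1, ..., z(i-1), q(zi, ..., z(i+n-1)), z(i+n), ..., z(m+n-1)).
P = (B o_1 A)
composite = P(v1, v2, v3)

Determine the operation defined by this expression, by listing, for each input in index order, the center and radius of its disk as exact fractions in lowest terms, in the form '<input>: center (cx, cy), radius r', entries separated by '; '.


v1: center (1/12, -13/24), radius 1/54; v2: center (-1/24, -13/24), radius 1/54; v3: center (1/2, 1/2), radius 1/7

Affine substitution under B: radii multiply and v-centers shift.
input v1: composing its 2 substitution steps yields center (1/12, -13/24), radius 1/54
input v2: composing its 2 substitution steps yields center (-1/24, -13/24), radius 1/54
input v3: composing its 1 substitution step yields center (1/2, 1/2), radius 1/7


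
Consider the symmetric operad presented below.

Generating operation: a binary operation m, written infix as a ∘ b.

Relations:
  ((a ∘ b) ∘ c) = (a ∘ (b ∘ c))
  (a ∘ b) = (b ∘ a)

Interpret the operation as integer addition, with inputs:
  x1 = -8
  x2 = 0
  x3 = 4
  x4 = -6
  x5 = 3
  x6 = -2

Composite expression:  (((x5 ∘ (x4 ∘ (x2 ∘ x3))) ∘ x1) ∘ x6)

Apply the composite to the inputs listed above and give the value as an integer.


-9

(x2 ∘ x3) = 4
(x4 ∘ (x2 ∘ x3)) = -2
(x5 ∘ (x4 ∘ (x2 ∘ x3))) = 1
((x5 ∘ (x4 ∘ (x2 ∘ x3))) ∘ x1) = -7
(((x5 ∘ (x4 ∘ (x2 ∘ x3))) ∘ x1) ∘ x6) = -9


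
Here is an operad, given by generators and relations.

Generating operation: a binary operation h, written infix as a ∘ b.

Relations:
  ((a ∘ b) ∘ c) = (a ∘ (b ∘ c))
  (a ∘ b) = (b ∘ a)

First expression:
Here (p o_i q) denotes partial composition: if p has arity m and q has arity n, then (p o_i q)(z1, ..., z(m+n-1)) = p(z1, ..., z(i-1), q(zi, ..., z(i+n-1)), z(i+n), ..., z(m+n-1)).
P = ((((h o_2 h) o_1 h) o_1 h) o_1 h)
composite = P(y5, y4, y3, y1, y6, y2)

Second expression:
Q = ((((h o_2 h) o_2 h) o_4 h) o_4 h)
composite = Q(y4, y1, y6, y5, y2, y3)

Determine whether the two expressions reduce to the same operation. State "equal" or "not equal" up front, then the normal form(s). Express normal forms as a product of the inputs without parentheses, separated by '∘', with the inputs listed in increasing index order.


The first composite normalizes to y1 ∘ y2 ∘ y3 ∘ y4 ∘ y5 ∘ y6
The second composite normalizes to y1 ∘ y2 ∘ y3 ∘ y4 ∘ y5 ∘ y6
Same normal form: equal.

equal — both sides give y1 ∘ y2 ∘ y3 ∘ y4 ∘ y5 ∘ y6


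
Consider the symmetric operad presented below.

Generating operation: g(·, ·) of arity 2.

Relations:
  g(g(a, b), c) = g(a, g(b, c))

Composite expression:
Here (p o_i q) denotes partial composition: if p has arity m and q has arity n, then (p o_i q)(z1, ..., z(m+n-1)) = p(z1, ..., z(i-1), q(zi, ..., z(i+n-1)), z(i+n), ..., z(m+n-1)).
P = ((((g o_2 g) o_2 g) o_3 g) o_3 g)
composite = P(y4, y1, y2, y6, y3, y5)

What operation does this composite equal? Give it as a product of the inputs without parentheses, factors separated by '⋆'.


The g-tree's shape is irrelevant; the y-reading-order decides.
g(y2, y6) linearizes to y2 ⋆ y6
g(g(y2, y6), y3) linearizes to y2 ⋆ y6 ⋆ y3
g(y1, g(g(y2, y6), y3)) linearizes to y1 ⋆ y2 ⋆ y6 ⋆ y3
g(g(y1, g(g(y2, y6), y3)), y5) linearizes to y1 ⋆ y2 ⋆ y6 ⋆ y3 ⋆ y5
g(y4, g(g(y1, g(g(y2, y6), y3)), y5)) linearizes to y4 ⋆ y1 ⋆ y2 ⋆ y6 ⋆ y3 ⋆ y5

y4 ⋆ y1 ⋆ y2 ⋆ y6 ⋆ y3 ⋆ y5


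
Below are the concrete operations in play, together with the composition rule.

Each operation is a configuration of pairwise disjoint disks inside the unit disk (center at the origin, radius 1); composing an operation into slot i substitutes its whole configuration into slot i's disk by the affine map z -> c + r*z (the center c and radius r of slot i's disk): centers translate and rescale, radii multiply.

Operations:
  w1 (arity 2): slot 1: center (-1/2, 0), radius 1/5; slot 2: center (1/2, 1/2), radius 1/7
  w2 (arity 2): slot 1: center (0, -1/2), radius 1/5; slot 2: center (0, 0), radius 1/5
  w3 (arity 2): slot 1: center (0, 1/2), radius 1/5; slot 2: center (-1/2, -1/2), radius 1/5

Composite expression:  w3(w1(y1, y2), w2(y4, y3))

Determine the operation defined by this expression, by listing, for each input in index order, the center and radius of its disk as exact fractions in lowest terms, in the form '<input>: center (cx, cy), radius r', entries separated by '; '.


y1: center (-1/10, 1/2), radius 1/25; y2: center (1/10, 3/5), radius 1/35; y3: center (-1/2, -1/2), radius 1/25; y4: center (-1/2, -3/5), radius 1/25

Below w3, radii multiply path by path; the y-disk centers shift.
input y1: applying the 2 nested substitutions gives center (-1/10, 1/2), radius 1/25
input y2: applying the 2 nested substitutions gives center (1/10, 3/5), radius 1/35
input y4: applying the 2 nested substitutions gives center (-1/2, -3/5), radius 1/25
input y3: applying the 2 nested substitutions gives center (-1/2, -1/2), radius 1/25


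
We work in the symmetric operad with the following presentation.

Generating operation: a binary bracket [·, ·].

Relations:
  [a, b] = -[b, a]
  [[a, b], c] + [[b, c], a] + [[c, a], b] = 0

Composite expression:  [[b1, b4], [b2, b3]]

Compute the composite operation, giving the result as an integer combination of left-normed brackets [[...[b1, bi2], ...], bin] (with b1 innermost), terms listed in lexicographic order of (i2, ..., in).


In the tensor algebra, words opening b1 carry the b1-anchored form.
Composite bracket: [[b1, b4], [b2, b3]]
Under [a, b] = ab - ba we get 8 signed associative words (2^3 = 8).
Coefficients come from the b1-initial words:
  the word b1b4b2b3 carries sign +1 and contributes +[[[b1, b4], b2], b3]
  the word b1b4b3b2 carries sign -1 and contributes -[[[b1, b4], b3], b2]

[[[b1, b4], b2], b3] - [[[b1, b4], b3], b2]


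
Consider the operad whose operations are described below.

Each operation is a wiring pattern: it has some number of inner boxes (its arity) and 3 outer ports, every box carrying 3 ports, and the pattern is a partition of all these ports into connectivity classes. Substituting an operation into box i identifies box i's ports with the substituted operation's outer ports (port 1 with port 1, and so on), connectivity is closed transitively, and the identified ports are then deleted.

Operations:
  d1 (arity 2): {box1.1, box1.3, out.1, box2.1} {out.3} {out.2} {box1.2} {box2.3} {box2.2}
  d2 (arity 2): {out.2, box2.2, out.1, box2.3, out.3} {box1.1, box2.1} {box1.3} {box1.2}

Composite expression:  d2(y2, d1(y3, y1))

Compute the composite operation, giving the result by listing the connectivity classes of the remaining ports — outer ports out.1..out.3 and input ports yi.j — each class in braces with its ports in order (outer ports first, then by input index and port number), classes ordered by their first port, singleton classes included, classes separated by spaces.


{out.1, out.2, out.3} {y1.1, y2.1, y3.1, y3.3} {y1.2} {y1.3} {y2.2} {y2.3} {y3.2}

Connectivity passes through glued d2-boundaries; trace each wire chain.
stage d1: inputs (y3, y1), connectivity {out.1, y1.1, y3.1, y3.3} {out.2} {out.3} {y1.2} {y1.3} {y3.2}, out.j its boundary
stage d2: inputs (y2, y3, y1), connectivity {out.1, out.2, out.3} {y1.1, y2.1, y3.1, y3.3} {y1.2} {y1.3} {y2.2} {y2.3} {y3.2}, out.j its boundary


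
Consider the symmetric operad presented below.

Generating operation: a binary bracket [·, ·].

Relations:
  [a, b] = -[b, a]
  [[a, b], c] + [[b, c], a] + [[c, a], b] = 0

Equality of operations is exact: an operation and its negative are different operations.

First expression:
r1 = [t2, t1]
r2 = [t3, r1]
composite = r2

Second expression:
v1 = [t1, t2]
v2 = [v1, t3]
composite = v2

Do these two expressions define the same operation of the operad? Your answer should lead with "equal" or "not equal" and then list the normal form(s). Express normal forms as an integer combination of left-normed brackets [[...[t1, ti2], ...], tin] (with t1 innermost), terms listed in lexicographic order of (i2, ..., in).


In normal form, the first expression is [[t1, t2], t3]
In normal form, the second expression is [[t1, t2], t3]
The normal forms match — equal.

equal — both sides give [[t1, t2], t3]


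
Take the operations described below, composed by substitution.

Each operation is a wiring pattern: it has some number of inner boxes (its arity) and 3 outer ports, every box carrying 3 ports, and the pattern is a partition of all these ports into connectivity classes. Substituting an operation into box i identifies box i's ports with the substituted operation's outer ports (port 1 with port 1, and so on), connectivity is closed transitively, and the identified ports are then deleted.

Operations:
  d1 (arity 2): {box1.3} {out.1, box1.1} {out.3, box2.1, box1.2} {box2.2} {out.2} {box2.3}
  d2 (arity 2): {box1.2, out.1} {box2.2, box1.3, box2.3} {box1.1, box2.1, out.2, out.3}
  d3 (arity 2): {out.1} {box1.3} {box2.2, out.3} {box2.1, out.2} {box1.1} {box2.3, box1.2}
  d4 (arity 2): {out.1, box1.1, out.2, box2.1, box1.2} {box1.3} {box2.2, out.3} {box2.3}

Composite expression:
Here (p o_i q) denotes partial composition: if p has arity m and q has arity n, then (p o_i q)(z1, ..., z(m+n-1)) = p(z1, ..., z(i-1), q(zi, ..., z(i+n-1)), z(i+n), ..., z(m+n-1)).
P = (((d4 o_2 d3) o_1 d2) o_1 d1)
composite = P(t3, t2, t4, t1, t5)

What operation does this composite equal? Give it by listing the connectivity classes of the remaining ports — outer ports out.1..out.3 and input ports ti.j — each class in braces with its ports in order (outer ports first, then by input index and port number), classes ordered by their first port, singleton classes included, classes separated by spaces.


{out.1, out.2, t3.1, t4.1} {out.3, t5.1} {t1.1} {t1.2, t5.3} {t1.3} {t2.1, t3.2, t4.2, t4.3} {t2.2} {t2.3} {t3.3} {t5.2}

After gluing at d4, chains via deleted ports link the t-ports.
after d1, the pattern on (t3, t2) reads {out.1, t3.1} {out.2} {out.3, t2.1, t3.2} {t2.2} {t2.3} {t3.3} (out.j = its outer ports)
after d2, the pattern on (t3, t2, t4) reads {out.1} {out.2, out.3, t3.1, t4.1} {t2.1, t3.2, t4.2, t4.3} {t2.2} {t2.3} {t3.3} (out.j = its outer ports)
after d3, the pattern on (t1, t5) reads {out.1} {out.2, t5.1} {out.3, t5.2} {t1.1} {t1.2, t5.3} {t1.3} (out.j = its outer ports)
after d4, the pattern on (t3, t2, t4, t1, t5) reads {out.1, out.2, t3.1, t4.1} {out.3, t5.1} {t1.1} {t1.2, t5.3} {t1.3} {t2.1, t3.2, t4.2, t4.3} {t2.2} {t2.3} {t3.3} {t5.2} (out.j = its outer ports)


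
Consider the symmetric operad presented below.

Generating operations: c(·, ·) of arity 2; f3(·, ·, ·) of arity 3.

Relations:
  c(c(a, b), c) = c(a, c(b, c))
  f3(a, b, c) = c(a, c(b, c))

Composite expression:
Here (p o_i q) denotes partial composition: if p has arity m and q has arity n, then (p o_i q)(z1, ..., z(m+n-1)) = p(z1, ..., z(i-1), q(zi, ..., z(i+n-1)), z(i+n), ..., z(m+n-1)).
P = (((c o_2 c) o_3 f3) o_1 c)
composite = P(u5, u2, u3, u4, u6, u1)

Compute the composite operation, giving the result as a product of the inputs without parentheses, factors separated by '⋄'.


u5 ⋄ u2 ⋄ u3 ⋄ u4 ⋄ u6 ⋄ u1

The c-tree's shape is irrelevant; the u-reading-order decides.
c(u5, u2) reduces to u5 ⋄ u2
f3(u4, u6, u1) reduces to u4 ⋄ u6 ⋄ u1
c(u3, f3(u4, u6, u1)) reduces to u3 ⋄ u4 ⋄ u6 ⋄ u1
c(c(u5, u2), c(u3, f3(u4, u6, u1))) reduces to u5 ⋄ u2 ⋄ u3 ⋄ u4 ⋄ u6 ⋄ u1


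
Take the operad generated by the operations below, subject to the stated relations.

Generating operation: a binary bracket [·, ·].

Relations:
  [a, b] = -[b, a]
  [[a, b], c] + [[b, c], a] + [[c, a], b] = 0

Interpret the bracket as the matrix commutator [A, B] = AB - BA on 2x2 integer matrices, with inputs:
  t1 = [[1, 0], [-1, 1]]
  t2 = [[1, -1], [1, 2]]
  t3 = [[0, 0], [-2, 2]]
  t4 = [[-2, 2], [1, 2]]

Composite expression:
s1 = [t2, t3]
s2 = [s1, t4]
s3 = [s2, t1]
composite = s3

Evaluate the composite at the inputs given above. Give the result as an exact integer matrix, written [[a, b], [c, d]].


[[0, 0], [12, 0]]

[t2, t3] = [[2, -2], [-4, -2]]
[[t2, t3], t4] = [[6, 0], [12, -6]]
[[[t2, t3], t4], t1] = [[0, 0], [12, 0]]


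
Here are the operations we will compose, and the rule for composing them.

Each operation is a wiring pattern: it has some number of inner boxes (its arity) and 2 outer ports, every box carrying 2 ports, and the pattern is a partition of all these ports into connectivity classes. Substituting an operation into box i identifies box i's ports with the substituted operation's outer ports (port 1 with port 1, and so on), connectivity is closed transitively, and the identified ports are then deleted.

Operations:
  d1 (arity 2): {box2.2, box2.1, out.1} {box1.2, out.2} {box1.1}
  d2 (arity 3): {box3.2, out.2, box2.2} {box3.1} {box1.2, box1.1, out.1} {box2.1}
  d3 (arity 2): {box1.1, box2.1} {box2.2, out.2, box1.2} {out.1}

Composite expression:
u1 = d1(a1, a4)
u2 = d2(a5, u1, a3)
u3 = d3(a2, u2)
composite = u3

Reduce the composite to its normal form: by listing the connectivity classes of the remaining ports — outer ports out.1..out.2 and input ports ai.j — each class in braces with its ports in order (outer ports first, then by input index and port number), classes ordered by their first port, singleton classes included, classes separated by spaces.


{out.1} {out.2, a1.2, a2.2, a3.2} {a1.1} {a2.1, a5.1, a5.2} {a3.1} {a4.1, a4.2}

Substituting into d3 glues patterns; closure does the rest.
d1 over (a1, a4) gives {out.1, a4.1, a4.2} {out.2, a1.2} {a1.1}, out.j being that stage's outer ports
d2 over (a5, a1, a4, a3) gives {out.1, a5.1, a5.2} {out.2, a1.2, a3.2} {a1.1} {a3.1} {a4.1, a4.2}, out.j being that stage's outer ports
d3 over (a2, a5, a1, a4, a3) gives {out.1} {out.2, a1.2, a2.2, a3.2} {a1.1} {a2.1, a5.1, a5.2} {a3.1} {a4.1, a4.2}, out.j being that stage's outer ports


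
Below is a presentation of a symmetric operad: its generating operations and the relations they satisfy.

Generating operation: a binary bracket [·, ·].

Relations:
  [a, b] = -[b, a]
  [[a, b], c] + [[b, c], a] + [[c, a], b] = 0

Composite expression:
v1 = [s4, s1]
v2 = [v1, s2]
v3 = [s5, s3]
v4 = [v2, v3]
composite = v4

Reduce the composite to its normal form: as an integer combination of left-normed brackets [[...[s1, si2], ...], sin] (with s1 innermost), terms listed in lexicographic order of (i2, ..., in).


[[[[s1, s4], s2], s3], s5] - [[[[s1, s4], s2], s5], s3]

Left-normed coefficients sit on the s1-initial expansion words.
Composite bracket: [[[s4, s1], s2], [s5, s3]]
Expanding via [a, b] = ab - ba: 16 signed words (2^4 = 16).
Keep just the words that open with s1:
  s1s4s2s3s5 (sign +1) contributes +[[[[s1, s4], s2], s3], s5]
  s1s4s2s5s3 (sign -1) contributes -[[[[s1, s4], s2], s5], s3]


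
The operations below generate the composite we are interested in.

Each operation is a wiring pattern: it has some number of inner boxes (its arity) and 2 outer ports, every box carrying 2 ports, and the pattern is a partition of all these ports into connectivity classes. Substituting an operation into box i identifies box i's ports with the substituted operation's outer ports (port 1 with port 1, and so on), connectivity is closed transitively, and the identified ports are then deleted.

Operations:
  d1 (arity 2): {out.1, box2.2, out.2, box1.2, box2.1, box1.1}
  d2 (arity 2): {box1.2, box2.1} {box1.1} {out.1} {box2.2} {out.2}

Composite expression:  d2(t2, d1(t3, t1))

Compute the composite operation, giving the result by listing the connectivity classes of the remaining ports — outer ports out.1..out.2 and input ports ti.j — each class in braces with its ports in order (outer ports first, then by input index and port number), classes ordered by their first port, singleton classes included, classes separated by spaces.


{out.1} {out.2} {t1.1, t1.2, t2.2, t3.1, t3.2} {t2.1}

Substituting into d2 glues patterns; closure does the rest.
after d1, the pattern on (t3, t1) reads {out.1, out.2, t1.1, t1.2, t3.1, t3.2} (out.j = its outer ports)
after d2, the pattern on (t2, t3, t1) reads {out.1} {out.2} {t1.1, t1.2, t2.2, t3.1, t3.2} {t2.1} (out.j = its outer ports)
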